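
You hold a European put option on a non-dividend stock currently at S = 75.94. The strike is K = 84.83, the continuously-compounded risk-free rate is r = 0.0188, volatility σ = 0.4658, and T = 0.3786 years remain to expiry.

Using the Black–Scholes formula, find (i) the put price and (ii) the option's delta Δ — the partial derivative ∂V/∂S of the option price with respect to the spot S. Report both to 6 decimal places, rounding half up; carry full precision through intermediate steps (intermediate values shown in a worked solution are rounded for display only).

σ√T = 0.4658·√0.3786 = 0.286609
d₁ = (ln(S/K) + (r+σ²/2)T) / (σ√T) = (ln(75.94/84.83) + (0.0188+0.4658²/2)·0.3786) / 0.286609 = (-0.110706 + 0.048190) / 0.286609 = -0.218122
d₂ = d₁ − σ√T = -0.218122 − 0.286609 = -0.504731
e^{−rT} = e^{−0.0188·0.3786} = 0.992908
N(−d₁) = 0.586333,  N(−d₂) = 0.693126
Put price V = K·e^{−rT}·N(−d₂) − S·N(−d₁) = 58.380862 − 44.526120 = 13.854742
Δ = −N(−d₁) = -0.586333

price = 13.854742
Δ = -0.586333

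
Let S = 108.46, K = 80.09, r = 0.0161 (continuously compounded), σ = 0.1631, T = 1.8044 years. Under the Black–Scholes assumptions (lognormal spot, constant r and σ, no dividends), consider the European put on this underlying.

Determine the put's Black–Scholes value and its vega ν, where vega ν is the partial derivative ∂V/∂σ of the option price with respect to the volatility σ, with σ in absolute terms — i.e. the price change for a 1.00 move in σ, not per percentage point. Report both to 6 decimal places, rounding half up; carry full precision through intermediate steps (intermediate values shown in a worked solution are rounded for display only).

price = 0.565305
ν = 15.491663

σ√T = 0.1631·√1.8044 = 0.219089
d₁ = (ln(S/K) + (r+σ²/2)T) / (σ√T) = (ln(108.46/80.09) + (0.0161+0.1631²/2)·1.8044) / 0.219089 = (0.303230 + 0.053051) / 0.219089 = 1.626195
d₂ = d₁ − σ√T = 1.626195 − 0.219089 = 1.407106
e^{−rT} = e^{−0.0161·1.8044} = 0.971367
N(−d₁) = 0.051954,  N(−d₂) = 0.079698
Put price V = K·e^{−rT}·N(−d₂) − S·N(−d₁) = 6.200247 − 5.634942 = 0.565305
φ(d₁) = (1/√(2π))·e^{−d₁²/2} = 0.106332
ν = S·φ(d₁)·√T = 15.491663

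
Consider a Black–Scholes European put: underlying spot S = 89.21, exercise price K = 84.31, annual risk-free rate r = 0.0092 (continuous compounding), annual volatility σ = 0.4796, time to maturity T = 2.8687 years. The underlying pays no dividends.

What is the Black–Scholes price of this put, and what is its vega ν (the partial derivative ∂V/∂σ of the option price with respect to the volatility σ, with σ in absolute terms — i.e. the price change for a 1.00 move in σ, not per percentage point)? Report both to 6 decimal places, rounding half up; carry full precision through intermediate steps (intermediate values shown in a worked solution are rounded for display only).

price = 23.600185
ν = 52.976858

σ√T = 0.4796·√2.8687 = 0.812310
d₁ = (ln(S/K) + (r+σ²/2)T) / (σ√T) = (ln(89.21/84.31) + (0.0092+0.4796²/2)·2.8687) / 0.812310 = (0.056493 + 0.356316) / 0.812310 = 0.508191
d₂ = d₁ − σ√T = 0.508191 − 0.812310 = -0.304119
e^{−rT} = e^{−0.0092·2.8687} = 0.973953
N(−d₁) = 0.305660,  N(−d₂) = 0.619481
Put price V = K·e^{−rT}·N(−d₂) − S·N(−d₁) = 50.868094 − 27.267910 = 23.600185
φ(d₁) = (1/√(2π))·e^{−d₁²/2} = 0.350615
ν = S·φ(d₁)·√T = 52.976858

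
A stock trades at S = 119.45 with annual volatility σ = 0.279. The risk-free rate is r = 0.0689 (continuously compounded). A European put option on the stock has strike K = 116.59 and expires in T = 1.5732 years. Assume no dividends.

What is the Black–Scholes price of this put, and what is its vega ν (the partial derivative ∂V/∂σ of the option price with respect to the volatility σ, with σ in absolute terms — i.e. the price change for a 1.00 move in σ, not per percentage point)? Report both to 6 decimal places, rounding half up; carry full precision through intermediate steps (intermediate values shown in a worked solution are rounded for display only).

σ√T = 0.279·√1.5732 = 0.349942
d₁ = (ln(S/K) + (r+σ²/2)T) / (σ√T) = (ln(119.45/116.59) + (0.0689+0.279²/2)·1.5732) / 0.349942 = (0.024234 + 0.169623) / 0.349942 = 0.553970
d₂ = d₁ − σ√T = 0.553970 − 0.349942 = 0.204028
e^{−rT} = e^{−0.0689·1.5732} = 0.897274
N(−d₁) = 0.289800,  N(−d₂) = 0.419166
Put price V = K·e^{−rT}·N(−d₂) − S·N(−d₁) = 43.850274 − 34.616554 = 9.233720
φ(d₁) = (1/√(2π))·e^{−d₁²/2} = 0.342193
ν = S·φ(d₁)·√T = 51.268349

price = 9.233720
ν = 51.268349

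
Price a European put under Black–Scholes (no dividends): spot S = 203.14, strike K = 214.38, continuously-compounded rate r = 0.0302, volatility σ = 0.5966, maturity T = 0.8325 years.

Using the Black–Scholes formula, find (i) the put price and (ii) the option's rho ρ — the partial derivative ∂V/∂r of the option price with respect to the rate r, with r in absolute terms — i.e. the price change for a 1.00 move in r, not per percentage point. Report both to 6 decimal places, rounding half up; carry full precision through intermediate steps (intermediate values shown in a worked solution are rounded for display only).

price = 47.229126
ρ = -109.189317

σ√T = 0.5966·√0.8325 = 0.544346
d₁ = (ln(S/K) + (r+σ²/2)T) / (σ√T) = (ln(203.14/214.38) + (0.0302+0.5966²/2)·0.8325) / 0.544346 = (-0.053855 + 0.173298) / 0.544346 = 0.219425
d₂ = d₁ − σ√T = 0.219425 − 0.544346 = -0.324921
e^{−rT} = e^{−0.0302·0.8325} = 0.975172
N(−d₁) = 0.413159,  N(−d₂) = 0.627380
Put price V = K·e^{−rT}·N(−d₂) − S·N(−d₁) = 131.158339 − 83.929213 = 47.229126
ρ = −K·T·e^{−rT}·N(−d₂) = -109.189317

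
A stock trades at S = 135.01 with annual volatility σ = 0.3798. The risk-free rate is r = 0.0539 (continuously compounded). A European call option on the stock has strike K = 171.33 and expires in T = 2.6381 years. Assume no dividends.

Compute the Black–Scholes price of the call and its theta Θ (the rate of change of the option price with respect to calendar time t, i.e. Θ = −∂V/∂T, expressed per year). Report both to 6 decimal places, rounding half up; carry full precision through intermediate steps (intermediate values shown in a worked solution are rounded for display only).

σ√T = 0.3798·√2.6381 = 0.616880
d₁ = (ln(S/K) + (r+σ²/2)T) / (σ√T) = (ln(135.01/171.33) + (0.0539+0.3798²/2)·2.6381) / 0.616880 = (-0.238243 + 0.332464) / 0.616880 = 0.152738
d₂ = d₁ − σ√T = 0.152738 − 0.616880 = -0.464141
e^{−rT} = e^{−0.0539·2.6381} = 0.867453
N(d₁) = 0.560698,  N(d₂) = 0.321273
Call price V = S·N(d₁) − K·e^{−rT}·N(d₂) = 75.699803 − 47.747877 = 27.951926
φ(d₁) = (1/√(2π))·e^{−d₁²/2} = 0.394316
Θ = −S·φ(d₁)·σ/(2√T) − r·K·e^{−rT}·N(d₂) = −6.224285 − 2.573611 = -8.797896

price = 27.951926
Θ = -8.797896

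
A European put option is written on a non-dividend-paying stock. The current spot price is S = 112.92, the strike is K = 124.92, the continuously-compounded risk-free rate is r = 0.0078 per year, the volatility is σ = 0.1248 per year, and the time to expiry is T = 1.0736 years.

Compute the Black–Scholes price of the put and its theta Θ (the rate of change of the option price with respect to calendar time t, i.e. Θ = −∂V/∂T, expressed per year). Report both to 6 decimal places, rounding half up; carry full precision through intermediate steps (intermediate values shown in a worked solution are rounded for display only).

σ√T = 0.1248·√1.0736 = 0.129311
d₁ = (ln(S/K) + (r+σ²/2)T) / (σ√T) = (ln(112.92/124.92) + (0.0078+0.1248²/2)·1.0736) / 0.129311 = (-0.100994 + 0.016735) / 0.129311 = -0.651600
d₂ = d₁ − σ√T = -0.651600 − 0.129311 = -0.780911
e^{−rT} = e^{−0.0078·1.0736} = 0.991661
N(−d₁) = 0.742670,  N(−d₂) = 0.782573
Put price V = K·e^{−rT}·N(−d₂) − S·N(−d₁) = 96.943761 − 83.862353 = 13.081408
φ(d₁) = (1/√(2π))·e^{−d₁²/2} = 0.322636
Θ = −S·φ(d₁)·σ/(2√T) + r·K·e^{−rT}·N(−d₂) = −2.194054 + 0.756161 = -1.437892

price = 13.081408
Θ = -1.437892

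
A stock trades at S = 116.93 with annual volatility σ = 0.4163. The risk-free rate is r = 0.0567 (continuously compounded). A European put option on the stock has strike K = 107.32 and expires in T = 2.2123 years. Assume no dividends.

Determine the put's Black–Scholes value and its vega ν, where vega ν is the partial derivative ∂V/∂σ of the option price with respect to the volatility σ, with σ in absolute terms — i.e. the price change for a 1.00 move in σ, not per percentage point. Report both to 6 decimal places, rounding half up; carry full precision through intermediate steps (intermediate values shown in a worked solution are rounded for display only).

price = 16.020955
ν = 56.146243

σ√T = 0.4163·√2.2123 = 0.619196
d₁ = (ln(S/K) + (r+σ²/2)T) / (σ√T) = (ln(116.93/107.32) + (0.0567+0.4163²/2)·2.2123) / 0.619196 = (0.085760 + 0.317139) / 0.619196 = 0.650682
d₂ = d₁ − σ√T = 0.650682 − 0.619196 = 0.031486
e^{−rT} = e^{−0.0567·2.2123} = 0.882111
N(−d₁) = 0.257626,  N(−d₂) = 0.487441
Put price V = K·e^{−rT}·N(−d₂) − S·N(−d₁) = 46.145151 − 30.124196 = 16.020955
φ(d₁) = (1/√(2π))·e^{−d₁²/2} = 0.322829
ν = S·φ(d₁)·√T = 56.146243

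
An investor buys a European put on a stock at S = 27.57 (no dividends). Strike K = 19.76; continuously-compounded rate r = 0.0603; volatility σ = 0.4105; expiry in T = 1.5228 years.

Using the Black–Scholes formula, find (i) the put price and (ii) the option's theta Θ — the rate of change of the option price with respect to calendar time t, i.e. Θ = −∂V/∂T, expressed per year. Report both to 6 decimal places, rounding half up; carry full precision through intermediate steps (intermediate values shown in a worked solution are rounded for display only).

σ√T = 0.4105·√1.5228 = 0.506564
d₁ = (ln(S/K) + (r+σ²/2)T) / (σ√T) = (ln(27.57/19.76) + (0.0603+0.4105²/2)·1.5228) / 0.506564 = (0.333069 + 0.220129) / 0.506564 = 1.092057
d₂ = d₁ − σ√T = 1.092057 − 0.506564 = 0.585493
e^{−rT} = e^{−0.0603·1.5228} = 0.912265
N(−d₁) = 0.137404,  N(−d₂) = 0.279108
Put price V = K·e^{−rT}·N(−d₂) − S·N(−d₁) = 5.031305 − 3.788229 = 1.243075
φ(d₁) = (1/√(2π))·e^{−d₁²/2} = 0.219757
Θ = −S·φ(d₁)·σ/(2√T) + r·K·e^{−rT}·N(−d₂) = −1.007723 + 0.303388 = -0.704336

price = 1.243075
Θ = -0.704336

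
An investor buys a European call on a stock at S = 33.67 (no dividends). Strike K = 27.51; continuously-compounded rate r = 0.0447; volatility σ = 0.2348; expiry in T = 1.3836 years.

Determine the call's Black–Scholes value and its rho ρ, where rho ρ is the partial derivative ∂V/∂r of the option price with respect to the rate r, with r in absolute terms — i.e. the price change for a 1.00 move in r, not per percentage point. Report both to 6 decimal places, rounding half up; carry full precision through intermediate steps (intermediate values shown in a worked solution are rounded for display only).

price = 8.543950
ρ = 28.379332

σ√T = 0.2348·√1.3836 = 0.276187
d₁ = (ln(S/K) + (r+σ²/2)T) / (σ√T) = (ln(33.67/27.51) + (0.0447+0.2348²/2)·1.3836) / 0.276187 = (0.202058 + 0.099987) / 0.276187 = 1.093622
d₂ = d₁ − σ√T = 1.093622 − 0.276187 = 0.817435
e^{−rT} = e^{−0.0447·1.3836} = 0.940027
N(d₁) = 0.862940,  N(d₂) = 0.793160
Call price V = S·N(d₁) − K·e^{−rT}·N(d₂) = 29.055175 − 20.511226 = 8.543950
ρ = K·T·e^{−rT}·N(d₂) = 28.379332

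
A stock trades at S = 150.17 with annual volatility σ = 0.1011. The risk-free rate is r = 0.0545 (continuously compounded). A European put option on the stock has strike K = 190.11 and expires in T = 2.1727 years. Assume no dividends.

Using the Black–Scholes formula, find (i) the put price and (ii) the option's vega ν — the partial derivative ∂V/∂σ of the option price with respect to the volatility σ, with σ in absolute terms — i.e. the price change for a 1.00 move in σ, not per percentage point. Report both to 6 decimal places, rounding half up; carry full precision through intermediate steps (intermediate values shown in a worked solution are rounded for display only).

σ√T = 0.1011·√2.1727 = 0.149022
d₁ = (ln(S/K) + (r+σ²/2)T) / (σ√T) = (ln(150.17/190.11) + (0.0545+0.1011²/2)·2.1727) / 0.149022 = (-0.235835 + 0.129516) / 0.149022 = -0.713443
d₂ = d₁ − σ√T = -0.713443 − 0.149022 = -0.862466
e^{−rT} = e^{−0.0545·2.1727} = 0.888330
N(−d₁) = 0.762214,  N(−d₂) = 0.805784
Put price V = K·e^{−rT}·N(−d₂) − S·N(−d₁) = 136.081165 − 114.461714 = 21.619451
φ(d₁) = (1/√(2π))·e^{−d₁²/2} = 0.309301
ν = S·φ(d₁)·√T = 68.464414

price = 21.619451
ν = 68.464414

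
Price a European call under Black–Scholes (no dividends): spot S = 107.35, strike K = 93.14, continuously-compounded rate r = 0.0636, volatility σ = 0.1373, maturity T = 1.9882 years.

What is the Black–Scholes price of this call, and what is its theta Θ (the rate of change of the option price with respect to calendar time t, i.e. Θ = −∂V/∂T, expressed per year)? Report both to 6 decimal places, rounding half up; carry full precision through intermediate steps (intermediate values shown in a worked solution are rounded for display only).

price = 25.957309
Θ = -5.399488

σ√T = 0.1373·√1.9882 = 0.193598
d₁ = (ln(S/K) + (r+σ²/2)T) / (σ√T) = (ln(107.35/93.14) + (0.0636+0.1373²/2)·1.9882) / 0.193598 = (0.141991 + 0.145190) / 0.193598 = 1.483386
d₂ = d₁ − σ√T = 1.483386 − 0.193598 = 1.289788
e^{−rT} = e^{−0.0636·1.9882} = 0.881219
N(d₁) = 0.931014,  N(d₂) = 0.901438
Call price V = S·N(d₁) − K·e^{−rT}·N(d₂) = 99.944360 − 73.987050 = 25.957309
φ(d₁) = (1/√(2π))·e^{−d₁²/2} = 0.132768
Θ = −S·φ(d₁)·σ/(2√T) − r·K·e^{−rT}·N(d₂) = −0.693912 − 4.705576 = -5.399488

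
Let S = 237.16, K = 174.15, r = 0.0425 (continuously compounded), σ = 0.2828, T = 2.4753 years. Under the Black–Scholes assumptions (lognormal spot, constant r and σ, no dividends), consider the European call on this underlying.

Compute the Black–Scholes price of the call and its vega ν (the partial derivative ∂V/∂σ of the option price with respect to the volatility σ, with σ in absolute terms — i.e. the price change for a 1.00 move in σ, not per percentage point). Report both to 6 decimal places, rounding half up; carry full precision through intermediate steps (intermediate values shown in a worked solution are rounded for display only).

price = 88.420518
ν = 76.576325

σ√T = 0.2828·√2.4753 = 0.444932
d₁ = (ln(S/K) + (r+σ²/2)T) / (σ√T) = (ln(237.16/174.15) + (0.0425+0.2828²/2)·2.4753) / 0.444932 = (0.308818 + 0.204182) / 0.444932 = 1.152987
d₂ = d₁ − σ√T = 1.152987 − 0.444932 = 0.708055
e^{−rT} = e^{−0.0425·2.4753} = 0.900144
N(d₁) = 0.875542,  N(d₂) = 0.760545
Call price V = S·N(d₁) − K·e^{−rT}·N(d₂) = 207.643566 − 119.223048 = 88.420518
φ(d₁) = (1/√(2π))·e^{−d₁²/2} = 0.205229
ν = S·φ(d₁)·√T = 76.576325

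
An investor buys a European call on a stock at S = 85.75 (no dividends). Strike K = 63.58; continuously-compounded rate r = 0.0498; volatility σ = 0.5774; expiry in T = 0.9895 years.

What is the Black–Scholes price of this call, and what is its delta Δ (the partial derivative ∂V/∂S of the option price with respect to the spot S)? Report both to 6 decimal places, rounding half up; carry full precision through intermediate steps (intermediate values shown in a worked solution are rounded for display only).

σ√T = 0.5774·√0.9895 = 0.574361
d₁ = (ln(S/K) + (r+σ²/2)T) / (σ√T) = (ln(85.75/63.58) + (0.0498+0.5774²/2)·0.9895) / 0.574361 = (0.299137 + 0.214222) / 0.574361 = 0.893793
d₂ = d₁ − σ√T = 0.893793 − 0.574361 = 0.319432
e^{−rT} = e^{−0.0498·0.9895} = 0.951917
N(d₁) = 0.814284,  N(d₂) = 0.625301
Call price V = S·N(d₁) − K·e^{−rT}·N(d₂) = 69.824816 − 37.845002 = 31.979814
Δ = N(d₁) = 0.814284

price = 31.979814
Δ = 0.814284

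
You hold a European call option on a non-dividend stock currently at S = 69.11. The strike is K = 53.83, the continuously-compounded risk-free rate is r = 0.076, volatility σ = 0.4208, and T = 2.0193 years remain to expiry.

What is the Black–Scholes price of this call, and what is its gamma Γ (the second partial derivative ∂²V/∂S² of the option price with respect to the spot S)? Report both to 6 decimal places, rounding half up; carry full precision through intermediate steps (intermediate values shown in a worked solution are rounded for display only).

σ√T = 0.4208·√2.0193 = 0.597966
d₁ = (ln(S/K) + (r+σ²/2)T) / (σ√T) = (ln(69.11/53.83) + (0.076+0.4208²/2)·2.0193) / 0.597966 = (0.249869 + 0.332248) / 0.597966 = 0.973495
d₂ = d₁ − σ√T = 0.973495 − 0.597966 = 0.375530
e^{−rT} = e^{−0.076·2.0193} = 0.857729
N(d₁) = 0.834846,  N(d₂) = 0.646367
Call price V = S·N(d₁) − K·e^{−rT}·N(d₂) = 57.696237 − 29.843766 = 27.852471
φ(d₁) = (1/√(2π))·e^{−d₁²/2} = 0.248383
Γ = φ(d₁) / (S·σ·√T) = 0.006010

price = 27.852471
Γ = 0.006010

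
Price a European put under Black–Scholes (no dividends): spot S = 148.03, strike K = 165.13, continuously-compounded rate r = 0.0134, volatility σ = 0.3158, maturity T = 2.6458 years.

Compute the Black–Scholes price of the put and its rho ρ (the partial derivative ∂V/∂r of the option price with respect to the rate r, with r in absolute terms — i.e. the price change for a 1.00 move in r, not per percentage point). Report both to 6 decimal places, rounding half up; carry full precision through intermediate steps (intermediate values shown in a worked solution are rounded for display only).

price = 37.143722
ρ = -276.478358

σ√T = 0.3158·√2.6458 = 0.513678
d₁ = (ln(S/K) + (r+σ²/2)T) / (σ√T) = (ln(148.03/165.13) + (0.0134+0.3158²/2)·2.6458) / 0.513678 = (-0.109318 + 0.167386) / 0.513678 = 0.113044
d₂ = d₁ − σ√T = 0.113044 − 0.513678 = -0.400634
e^{−rT} = e^{−0.0134·2.6458} = 0.965167
N(−d₁) = 0.454998,  N(−d₂) = 0.655655
Put price V = K·e^{−rT}·N(−d₂) − S·N(−d₁) = 104.497074 − 67.353352 = 37.143722
ρ = −K·T·e^{−rT}·N(−d₂) = -276.478358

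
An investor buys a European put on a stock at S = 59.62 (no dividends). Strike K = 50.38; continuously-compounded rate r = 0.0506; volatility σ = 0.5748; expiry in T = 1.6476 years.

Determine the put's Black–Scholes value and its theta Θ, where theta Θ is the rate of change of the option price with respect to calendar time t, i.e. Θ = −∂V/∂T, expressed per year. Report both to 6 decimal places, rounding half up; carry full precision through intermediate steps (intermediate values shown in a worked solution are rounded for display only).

price = 9.448853
Θ = -2.940083

σ√T = 0.5748·√1.6476 = 0.737807
d₁ = (ln(S/K) + (r+σ²/2)T) / (σ√T) = (ln(59.62/50.38) + (0.0506+0.5748²/2)·1.6476) / 0.737807 = (0.168397 + 0.355548) / 0.737807 = 0.710138
d₂ = d₁ − σ√T = 0.710138 − 0.737807 = -0.027669
e^{−rT} = e^{−0.0506·1.6476} = 0.920012
N(−d₁) = 0.238809,  N(−d₂) = 0.511037
Put price V = K·e^{−rT}·N(−d₂) − S·N(−d₁) = 23.686658 − 14.237805 = 9.448853
φ(d₁) = (1/√(2π))·e^{−d₁²/2} = 0.310030
Θ = −S·φ(d₁)·σ/(2√T) + r·K·e^{−rT}·N(−d₂) = −4.138628 + 1.198545 = -2.940083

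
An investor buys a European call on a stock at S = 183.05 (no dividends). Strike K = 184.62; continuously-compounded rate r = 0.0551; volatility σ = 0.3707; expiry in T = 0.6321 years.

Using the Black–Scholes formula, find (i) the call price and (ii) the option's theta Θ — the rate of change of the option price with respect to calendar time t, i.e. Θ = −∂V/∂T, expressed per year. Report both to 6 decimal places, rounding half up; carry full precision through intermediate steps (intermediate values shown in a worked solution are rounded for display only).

price = 23.625007
Θ = -21.239292

σ√T = 0.3707·√0.6321 = 0.294724
d₁ = (ln(S/K) + (r+σ²/2)T) / (σ√T) = (ln(183.05/184.62) + (0.0551+0.3707²/2)·0.6321) / 0.294724 = (-0.008540 + 0.078260) / 0.294724 = 0.236559
d₂ = d₁ − σ√T = 0.236559 − 0.294724 = -0.058165
e^{−rT} = e^{−0.0551·0.6321} = 0.965771
N(d₁) = 0.593500,  N(d₂) = 0.476808
Call price V = S·N(d₁) − K·e^{−rT}·N(d₂) = 108.640247 − 85.015240 = 23.625007
φ(d₁) = (1/√(2π))·e^{−d₁²/2} = 0.387935
Θ = −S·φ(d₁)·σ/(2√T) − r·K·e^{−rT}·N(d₂) = −16.554952 − 4.684340 = -21.239292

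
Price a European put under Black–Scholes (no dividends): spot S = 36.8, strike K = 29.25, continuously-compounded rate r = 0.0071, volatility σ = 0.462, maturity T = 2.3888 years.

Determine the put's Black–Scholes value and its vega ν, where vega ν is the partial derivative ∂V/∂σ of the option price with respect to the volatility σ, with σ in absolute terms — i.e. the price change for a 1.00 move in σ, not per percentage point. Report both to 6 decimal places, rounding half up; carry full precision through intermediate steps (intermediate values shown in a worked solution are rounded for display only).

price = 5.636054
ν = 17.730878

σ√T = 0.462·√2.3888 = 0.714055
d₁ = (ln(S/K) + (r+σ²/2)T) / (σ√T) = (ln(36.8/29.25) + (0.0071+0.462²/2)·2.3888) / 0.714055 = (0.229618 + 0.271898) / 0.714055 = 0.702349
d₂ = d₁ − σ√T = 0.702349 − 0.714055 = -0.011706
e^{−rT} = e^{−0.0071·2.3888} = 0.983183
N(−d₁) = 0.241231,  N(−d₂) = 0.504670
Put price V = K·e^{−rT}·N(−d₂) − S·N(−d₁) = 14.513343 − 8.877289 = 5.636054
φ(d₁) = (1/√(2π))·e^{−d₁²/2} = 0.311740
ν = S·φ(d₁)·√T = 17.730878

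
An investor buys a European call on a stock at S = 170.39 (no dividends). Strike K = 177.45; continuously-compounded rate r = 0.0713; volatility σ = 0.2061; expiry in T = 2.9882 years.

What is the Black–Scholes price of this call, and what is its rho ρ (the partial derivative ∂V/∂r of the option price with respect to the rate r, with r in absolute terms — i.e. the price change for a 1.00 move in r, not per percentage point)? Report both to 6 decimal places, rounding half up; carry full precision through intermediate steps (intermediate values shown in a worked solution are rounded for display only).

σ√T = 0.2061·√2.9882 = 0.356273
d₁ = (ln(S/K) + (r+σ²/2)T) / (σ√T) = (ln(170.39/177.45) + (0.0713+0.2061²/2)·2.9882) / 0.356273 = (-0.040599 + 0.276524) / 0.356273 = 0.662203
d₂ = d₁ − σ√T = 0.662203 − 0.356273 = 0.305930
e^{−rT} = e^{−0.0713·2.9882} = 0.808109
N(d₁) = 0.746079,  N(d₂) = 0.620171
Call price V = S·N(d₁) − K·e^{−rT}·N(d₂) = 127.124460 − 88.931829 = 38.192631
ρ = K·T·e^{−rT}·N(d₂) = 265.746093

price = 38.192631
ρ = 265.746093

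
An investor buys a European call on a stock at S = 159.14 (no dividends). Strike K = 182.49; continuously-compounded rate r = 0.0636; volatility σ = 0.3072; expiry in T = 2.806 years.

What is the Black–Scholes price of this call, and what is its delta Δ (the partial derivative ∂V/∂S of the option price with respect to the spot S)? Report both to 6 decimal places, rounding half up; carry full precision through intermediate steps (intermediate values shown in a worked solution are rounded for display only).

σ√T = 0.3072·√2.806 = 0.514594
d₁ = (ln(S/K) + (r+σ²/2)T) / (σ√T) = (ln(159.14/182.49) + (0.0636+0.3072²/2)·2.806) / 0.514594 = (-0.136911 + 0.310865) / 0.514594 = 0.338041
d₂ = d₁ − σ√T = 0.338041 − 0.514594 = -0.176553
e^{−rT} = e^{−0.0636·2.806} = 0.836556
N(d₁) = 0.632334,  N(d₂) = 0.429930
Call price V = S·N(d₁) − K·e^{−rT}·N(d₂) = 100.629637 − 65.634429 = 34.995207
Δ = N(d₁) = 0.632334

price = 34.995207
Δ = 0.632334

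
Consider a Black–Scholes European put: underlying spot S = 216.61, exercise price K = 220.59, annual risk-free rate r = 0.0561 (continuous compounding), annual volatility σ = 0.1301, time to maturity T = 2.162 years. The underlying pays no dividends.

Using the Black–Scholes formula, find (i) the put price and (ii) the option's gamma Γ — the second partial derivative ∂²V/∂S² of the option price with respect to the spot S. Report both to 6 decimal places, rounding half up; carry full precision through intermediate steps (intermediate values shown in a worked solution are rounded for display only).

price = 7.305423
Γ = 0.007872

σ√T = 0.1301·√2.162 = 0.191296
d₁ = (ln(S/K) + (r+σ²/2)T) / (σ√T) = (ln(216.61/220.59) + (0.0561+0.1301²/2)·2.162) / 0.191296 = (-0.018207 + 0.139585) / 0.191296 = 0.634504
d₂ = d₁ − σ√T = 0.634504 − 0.191296 = 0.443209
e^{−rT} = e^{−0.0561·2.162} = 0.885779
N(−d₁) = 0.262876,  N(−d₂) = 0.328807
Put price V = K·e^{−rT}·N(−d₂) − S·N(−d₁) = 64.246961 − 56.941538 = 7.305423
φ(d₁) = (1/√(2π))·e^{−d₁²/2} = 0.326203
Γ = φ(d₁) / (S·σ·√T) = 0.007872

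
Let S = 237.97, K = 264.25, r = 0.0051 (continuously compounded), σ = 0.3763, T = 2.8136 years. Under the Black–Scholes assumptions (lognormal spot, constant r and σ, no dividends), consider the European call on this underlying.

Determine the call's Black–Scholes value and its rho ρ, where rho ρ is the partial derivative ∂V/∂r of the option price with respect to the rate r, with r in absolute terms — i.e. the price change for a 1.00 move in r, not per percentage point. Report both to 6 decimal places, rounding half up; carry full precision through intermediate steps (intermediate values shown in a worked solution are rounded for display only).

σ√T = 0.3763·√2.8136 = 0.631198
d₁ = (ln(S/K) + (r+σ²/2)T) / (σ√T) = (ln(237.97/264.25) + (0.0051+0.3763²/2)·2.8136) / 0.631198 = (-0.104751 + 0.213555) / 0.631198 = 0.172376
d₂ = d₁ − σ√T = 0.172376 − 0.631198 = -0.458821
e^{−rT} = e^{−0.0051·2.8136} = 0.985753
N(d₁) = 0.568429,  N(d₂) = 0.323181
Call price V = S·N(d₁) − K·e^{−rT}·N(d₂) = 135.269097 − 84.183956 = 51.085142
ρ = K·T·e^{−rT}·N(d₂) = 236.859978

price = 51.085142
ρ = 236.859978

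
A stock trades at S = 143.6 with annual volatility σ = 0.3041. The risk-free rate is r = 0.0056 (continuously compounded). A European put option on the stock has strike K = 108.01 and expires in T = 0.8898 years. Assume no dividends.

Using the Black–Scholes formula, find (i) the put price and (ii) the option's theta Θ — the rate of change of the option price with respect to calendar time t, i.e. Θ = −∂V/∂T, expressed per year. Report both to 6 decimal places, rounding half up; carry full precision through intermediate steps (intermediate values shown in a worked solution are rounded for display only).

σ√T = 0.3041·√0.8898 = 0.286855
d₁ = (ln(S/K) + (r+σ²/2)T) / (σ√T) = (ln(143.6/108.01) + (0.0056+0.3041²/2)·0.8898) / 0.286855 = (0.284808 + 0.046126) / 0.286855 = 1.153661
d₂ = d₁ − σ√T = 1.153661 − 0.286855 = 0.866806
e^{−rT} = e^{−0.0056·0.8898} = 0.995030
N(−d₁) = 0.124320,  N(−d₂) = 0.193024
Put price V = K·e^{−rT}·N(−d₂) − S·N(−d₁) = 20.744908 − 17.852285 = 2.892623
φ(d₁) = (1/√(2π))·e^{−d₁²/2} = 0.205070
Θ = −S·φ(d₁)·σ/(2√T) + r·K·e^{−rT}·N(−d₂) = −4.746746 + 0.116171 = -4.630575

price = 2.892623
Θ = -4.630575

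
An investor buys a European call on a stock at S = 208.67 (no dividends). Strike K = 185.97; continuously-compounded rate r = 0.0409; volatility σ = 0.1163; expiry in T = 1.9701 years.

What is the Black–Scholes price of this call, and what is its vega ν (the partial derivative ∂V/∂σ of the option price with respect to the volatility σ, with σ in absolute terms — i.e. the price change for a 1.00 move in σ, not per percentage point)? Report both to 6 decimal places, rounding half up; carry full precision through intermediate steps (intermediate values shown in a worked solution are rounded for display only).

price = 38.829123
ν = 51.454092

σ√T = 0.1163·√1.9701 = 0.163239
d₁ = (ln(S/K) + (r+σ²/2)T) / (σ√T) = (ln(208.67/185.97) + (0.0409+0.1163²/2)·1.9701) / 0.163239 = (0.115169 + 0.093901) / 0.163239 = 1.280756
d₂ = d₁ − σ√T = 1.280756 − 0.163239 = 1.117517
e^{−rT} = e^{−0.0409·1.9701} = 0.922584
N(d₁) = 0.899860,  N(d₂) = 0.868113
Call price V = S·N(d₁) − K·e^{−rT}·N(d₂) = 187.773843 − 148.944720 = 38.829123
φ(d₁) = (1/√(2π))·e^{−d₁²/2} = 0.175677
ν = S·φ(d₁)·√T = 51.454092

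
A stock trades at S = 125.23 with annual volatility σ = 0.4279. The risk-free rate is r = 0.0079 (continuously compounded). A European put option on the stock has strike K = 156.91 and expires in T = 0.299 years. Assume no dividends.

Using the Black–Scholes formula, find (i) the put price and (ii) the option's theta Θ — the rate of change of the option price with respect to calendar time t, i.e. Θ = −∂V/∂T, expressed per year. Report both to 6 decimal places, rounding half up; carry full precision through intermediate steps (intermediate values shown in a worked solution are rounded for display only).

σ√T = 0.4279·√0.299 = 0.233980
d₁ = (ln(S/K) + (r+σ²/2)T) / (σ√T) = (ln(125.23/156.91) + (0.0079+0.4279²/2)·0.299) / 0.233980 = (-0.225520 + 0.029735) / 0.233980 = -0.836761
d₂ = d₁ − σ√T = -0.836761 − 0.233980 = -1.070741
e^{−rT} = e^{−0.0079·0.299} = 0.997641
N(−d₁) = 0.798637,  N(−d₂) = 0.857857
Put price V = K·e^{−rT}·N(−d₂) − S·N(−d₁) = 134.288767 − 100.013266 = 34.275501
φ(d₁) = (1/√(2π))·e^{−d₁²/2} = 0.281106
Θ = −S·φ(d₁)·σ/(2√T) + r·K·e^{−rT}·N(−d₂) = −13.773847 + 1.060881 = -12.712966

price = 34.275501
Θ = -12.712966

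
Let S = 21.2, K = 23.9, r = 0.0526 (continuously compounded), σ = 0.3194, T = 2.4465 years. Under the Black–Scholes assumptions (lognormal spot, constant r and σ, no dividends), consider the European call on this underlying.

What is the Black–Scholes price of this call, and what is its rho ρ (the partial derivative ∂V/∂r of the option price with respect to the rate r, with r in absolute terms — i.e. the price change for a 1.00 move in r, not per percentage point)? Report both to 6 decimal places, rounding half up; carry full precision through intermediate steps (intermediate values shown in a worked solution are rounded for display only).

σ√T = 0.3194·√2.4465 = 0.499583
d₁ = (ln(S/K) + (r+σ²/2)T) / (σ√T) = (ln(21.2/23.9) + (0.0526+0.3194²/2)·2.4465) / 0.499583 = (-0.119877 + 0.253477) / 0.499583 = 0.267423
d₂ = d₁ − σ√T = 0.267423 − 0.499583 = -0.232159
e^{−rT} = e^{−0.0526·2.4465} = 0.879250
N(d₁) = 0.605428,  N(d₂) = 0.408207
Call price V = S·N(d₁) − K·e^{−rT}·N(d₂) = 12.835082 − 8.578095 = 4.256987
ρ = K·T·e^{−rT}·N(d₂) = 20.986310

price = 4.256987
ρ = 20.986310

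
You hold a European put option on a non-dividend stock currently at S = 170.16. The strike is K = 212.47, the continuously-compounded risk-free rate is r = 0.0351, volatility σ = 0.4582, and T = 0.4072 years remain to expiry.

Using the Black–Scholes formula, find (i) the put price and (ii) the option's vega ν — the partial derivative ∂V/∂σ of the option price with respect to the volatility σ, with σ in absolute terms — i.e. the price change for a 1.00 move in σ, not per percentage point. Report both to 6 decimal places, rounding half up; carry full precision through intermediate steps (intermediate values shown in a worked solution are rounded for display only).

price = 46.994284
ν = 36.940237

σ√T = 0.4582·√0.4072 = 0.292388
d₁ = (ln(S/K) + (r+σ²/2)T) / (σ√T) = (ln(170.16/212.47) + (0.0351+0.4582²/2)·0.4072) / 0.292388 = (-0.222062 + 0.057038) / 0.292388 = -0.564400
d₂ = d₁ − σ√T = -0.564400 − 0.292388 = -0.856788
e^{−rT} = e^{−0.0351·0.4072} = 0.985809
N(−d₁) = 0.713759,  N(−d₂) = 0.804219
Put price V = K·e^{−rT}·N(−d₂) − S·N(−d₁) = 168.447538 − 121.453253 = 46.994284
φ(d₁) = (1/√(2π))·e^{−d₁²/2} = 0.340203
ν = S·φ(d₁)·√T = 36.940237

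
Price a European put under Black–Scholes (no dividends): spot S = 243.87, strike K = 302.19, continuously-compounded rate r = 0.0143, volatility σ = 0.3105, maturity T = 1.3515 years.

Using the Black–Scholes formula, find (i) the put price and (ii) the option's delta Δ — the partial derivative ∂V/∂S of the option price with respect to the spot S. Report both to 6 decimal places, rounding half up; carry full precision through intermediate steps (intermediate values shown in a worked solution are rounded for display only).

σ√T = 0.3105·√1.3515 = 0.360969
d₁ = (ln(S/K) + (r+σ²/2)T) / (σ√T) = (ln(243.87/302.19) + (0.0143+0.3105²/2)·1.3515) / 0.360969 = (-0.214421 + 0.084476) / 0.360969 = -0.359990
d₂ = d₁ − σ√T = -0.359990 − 0.360969 = -0.720958
e^{−rT} = e^{−0.0143·1.3515} = 0.980859
N(−d₁) = 0.640573,  N(−d₂) = 0.764532
Put price V = K·e^{−rT}·N(−d₂) − S·N(−d₁) = 226.611855 − 156.216422 = 70.395433
Δ = −N(−d₁) = -0.640573

price = 70.395433
Δ = -0.640573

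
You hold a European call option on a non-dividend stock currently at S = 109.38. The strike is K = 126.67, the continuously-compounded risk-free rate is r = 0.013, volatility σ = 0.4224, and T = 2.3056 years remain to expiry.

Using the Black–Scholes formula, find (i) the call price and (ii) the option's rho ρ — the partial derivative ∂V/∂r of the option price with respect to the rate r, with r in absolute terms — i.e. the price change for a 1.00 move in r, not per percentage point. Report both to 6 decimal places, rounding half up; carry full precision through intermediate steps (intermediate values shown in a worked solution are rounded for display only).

price = 22.910527
ρ = 87.171237

σ√T = 0.4224·√2.3056 = 0.641381
d₁ = (ln(S/K) + (r+σ²/2)T) / (σ√T) = (ln(109.38/126.67) + (0.013+0.4224²/2)·2.3056) / 0.641381 = (-0.146757 + 0.235657) / 0.641381 = 0.138608
d₂ = d₁ − σ√T = 0.138608 − 0.641381 = -0.502773
e^{−rT} = e^{−0.013·2.3056} = 0.970472
N(d₁) = 0.555120,  N(d₂) = 0.307562
Call price V = S·N(d₁) − K·e^{−rT}·N(d₂) = 60.719009 − 37.808482 = 22.910527
ρ = K·T·e^{−rT}·N(d₂) = 87.171237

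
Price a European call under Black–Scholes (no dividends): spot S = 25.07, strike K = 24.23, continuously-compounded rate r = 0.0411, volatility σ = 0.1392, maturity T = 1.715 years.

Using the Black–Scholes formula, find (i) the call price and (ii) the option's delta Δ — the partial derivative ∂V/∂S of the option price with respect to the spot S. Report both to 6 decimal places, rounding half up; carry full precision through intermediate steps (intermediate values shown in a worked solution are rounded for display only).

σ√T = 0.1392·√1.715 = 0.182294
d₁ = (ln(S/K) + (r+σ²/2)T) / (σ√T) = (ln(25.07/24.23) + (0.0411+0.1392²/2)·1.715) / 0.182294 = (0.034080 + 0.087102) / 0.182294 = 0.664765
d₂ = d₁ − σ√T = 0.664765 − 0.182294 = 0.482471
e^{−rT} = e^{−0.0411·1.715} = 0.931940
N(d₁) = 0.746900,  N(d₂) = 0.685264
Call price V = S·N(d₁) − K·e^{−rT}·N(d₂) = 18.724772 − 15.473897 = 3.250875
Δ = N(d₁) = 0.746900

price = 3.250875
Δ = 0.746900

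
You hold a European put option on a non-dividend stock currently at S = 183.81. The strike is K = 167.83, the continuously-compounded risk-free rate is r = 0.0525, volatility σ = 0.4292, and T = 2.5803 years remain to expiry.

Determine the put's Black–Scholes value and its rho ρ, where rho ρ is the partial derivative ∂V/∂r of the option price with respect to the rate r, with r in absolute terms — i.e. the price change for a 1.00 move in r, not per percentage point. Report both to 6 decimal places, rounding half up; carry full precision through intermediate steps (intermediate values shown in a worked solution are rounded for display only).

price = 28.205252
ρ = -191.554766

σ√T = 0.4292·√2.5803 = 0.689437
d₁ = (ln(S/K) + (r+σ²/2)T) / (σ√T) = (ln(183.81/167.83) + (0.0525+0.4292²/2)·2.5803) / 0.689437 = (0.090951 + 0.373128) / 0.689437 = 0.673127
d₂ = d₁ − σ√T = 0.673127 − 0.689437 = -0.016311
e^{−rT} = e^{−0.0525·2.5803} = 0.873309
N(−d₁) = 0.250433,  N(−d₂) = 0.506507
Put price V = K·e^{−rT}·N(−d₂) − S·N(−d₁) = 74.237401 − 46.032149 = 28.205252
ρ = −K·T·e^{−rT}·N(−d₂) = -191.554766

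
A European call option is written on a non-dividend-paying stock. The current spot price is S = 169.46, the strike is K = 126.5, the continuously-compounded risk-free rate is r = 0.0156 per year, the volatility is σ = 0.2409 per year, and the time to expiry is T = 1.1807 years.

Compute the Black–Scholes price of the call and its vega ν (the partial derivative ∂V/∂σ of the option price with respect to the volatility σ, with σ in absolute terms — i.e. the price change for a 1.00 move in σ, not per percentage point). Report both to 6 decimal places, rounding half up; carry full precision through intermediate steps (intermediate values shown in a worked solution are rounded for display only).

σ√T = 0.2409·√1.1807 = 0.261762
d₁ = (ln(S/K) + (r+σ²/2)T) / (σ√T) = (ln(169.46/126.5) + (0.0156+0.2409²/2)·1.1807) / 0.261762 = (0.292375 + 0.052679) / 0.261762 = 1.318194
d₂ = d₁ − σ√T = 1.318194 − 0.261762 = 1.056432
e^{−rT} = e^{−0.0156·1.1807} = 0.981750
N(d₁) = 0.906281,  N(d₂) = 0.854615
Call price V = S·N(d₁) − K·e^{−rT}·N(d₂) = 153.578330 − 106.135733 = 47.442596
φ(d₁) = (1/√(2π))·e^{−d₁²/2} = 0.167335
ν = S·φ(d₁)·√T = 30.812297

price = 47.442596
ν = 30.812297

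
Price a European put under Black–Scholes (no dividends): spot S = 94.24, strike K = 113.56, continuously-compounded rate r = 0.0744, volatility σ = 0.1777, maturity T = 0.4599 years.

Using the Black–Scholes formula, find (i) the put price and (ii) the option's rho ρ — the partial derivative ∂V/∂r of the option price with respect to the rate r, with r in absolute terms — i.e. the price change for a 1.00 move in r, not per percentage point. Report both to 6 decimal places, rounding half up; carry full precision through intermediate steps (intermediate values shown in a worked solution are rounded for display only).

price = 16.101944
ρ = -45.786781

σ√T = 0.1777·√0.4599 = 0.120509
d₁ = (ln(S/K) + (r+σ²/2)T) / (σ√T) = (ln(94.24/113.56) + (0.0744+0.1777²/2)·0.4599) / 0.120509 = (-0.186487 + 0.041478) / 0.120509 = -1.203304
d₂ = d₁ − σ√T = -1.203304 − 0.120509 = -1.323813
e^{−rT} = e^{−0.0744·0.4599} = 0.966362
N(−d₁) = 0.885571,  N(−d₂) = 0.907217
Put price V = K·e^{−rT}·N(−d₂) − S·N(−d₁) = 99.558123 − 83.456179 = 16.101944
ρ = −K·T·e^{−rT}·N(−d₂) = -45.786781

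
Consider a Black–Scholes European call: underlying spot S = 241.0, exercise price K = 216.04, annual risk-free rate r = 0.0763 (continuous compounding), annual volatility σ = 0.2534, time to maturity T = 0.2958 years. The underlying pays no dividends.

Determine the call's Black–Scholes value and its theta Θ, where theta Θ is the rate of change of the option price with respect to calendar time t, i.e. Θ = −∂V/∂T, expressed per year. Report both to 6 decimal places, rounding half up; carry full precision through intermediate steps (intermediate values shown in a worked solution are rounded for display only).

σ√T = 0.2534·√0.2958 = 0.137818
d₁ = (ln(S/K) + (r+σ²/2)T) / (σ√T) = (ln(241.0/216.04) + (0.0763+0.2534²/2)·0.2958) / 0.137818 = (0.109333 + 0.032066) / 0.137818 = 1.025990
d₂ = d₁ − σ√T = 1.025990 − 0.137818 = 0.888172
e^{−rT} = e^{−0.0763·0.2958} = 0.977683
N(d₁) = 0.847552,  N(d₂) = 0.812776
Call price V = S·N(d₁) − K·e^{−rT}·N(d₂) = 204.259987 − 171.673451 = 32.586536
φ(d₁) = (1/√(2π))·e^{−d₁²/2} = 0.235683
Θ = −S·φ(d₁)·σ/(2√T) − r·K·e^{−rT}·N(d₂) = −13.231939 − 13.098684 = -26.330623

price = 32.586536
Θ = -26.330623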